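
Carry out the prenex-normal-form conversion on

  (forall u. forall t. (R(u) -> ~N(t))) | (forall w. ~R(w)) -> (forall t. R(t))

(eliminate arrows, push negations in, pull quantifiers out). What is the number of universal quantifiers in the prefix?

Rewrite implications/biconditionals: A → B as ¬A ∨ B.
  ~((forall u. forall t. (~R(u) | ~N(t))) | (forall w. ~R(w))) | (forall t. R(t))
Drive negations inward (¬∀x A ≡ ∃x ¬A, ¬∃x A ≡ ∀x ¬A, De Morgan for ∧/∨):
  (exists u. exists t. (R(u) & N(t))) & (exists w. R(w)) | (forall t. R(t))
Give each quantifier a distinct variable: t↦u1.
  (exists u. exists t. (R(u) & N(t))) & (exists w. R(w)) | (forall u1. R(u1))
Pull the quantifiers to the front (each side's bound variable is not free in the other side):
  exists u. exists t. exists w. forall u1. (R(u) & N(t) & R(w) | R(u1))
The prefix is exists u exists t exists w forall u1: 1 universal, 3 existential.

1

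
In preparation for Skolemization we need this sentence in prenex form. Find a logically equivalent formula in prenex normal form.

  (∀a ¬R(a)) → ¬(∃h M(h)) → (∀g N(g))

Eliminate → and ↔ using ¬ and ∨.
  ¬(∀a ¬R(a)) ∨ ¬¬(∃h M(h)) ∨ (∀g N(g))
Drive negations inward (¬∀x A ≡ ∃x ¬A, ¬∃x A ≡ ∀x ¬A, De Morgan for ∧/∨):
  (∃a R(a)) ∨ (∃h M(h)) ∨ (∀g N(g))
All bound variables are already distinct, so no renaming is needed.
Finally move all quantifiers to the prefix:
  ∃a ∃h ∀g (R(a) ∨ M(h) ∨ N(g))

∃a ∃h ∀g (R(a) ∨ M(h) ∨ N(g))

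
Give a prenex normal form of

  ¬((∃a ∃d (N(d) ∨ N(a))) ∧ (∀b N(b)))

Drive negations inward (¬∀x A ≡ ∃x ¬A, ¬∃x A ≡ ∀x ¬A, De Morgan for ∧/∨):
  (∀a ∀d (¬N(d) ∧ ¬N(a))) ∨ (∃b ¬N(b))
Pull the quantifiers to the front (each side's bound variable is not free in the other side):
  ∀a ∀d ∃b (¬N(d) ∧ ¬N(a) ∨ ¬N(b))

∀a ∀d ∃b (¬N(d) ∧ ¬N(a) ∨ ¬N(b))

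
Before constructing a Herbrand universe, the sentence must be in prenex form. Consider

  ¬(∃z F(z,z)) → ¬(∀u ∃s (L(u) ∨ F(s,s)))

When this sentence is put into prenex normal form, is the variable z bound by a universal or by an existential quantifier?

Eliminate → and ↔ using ¬ and ∨.
  ¬¬(∃z F(z,z)) ∨ ¬(∀u ∃s (L(u) ∨ F(s,s)))
Move each ¬ inward, flipping quantifiers it crosses:
  (∃z F(z,z)) ∨ (∃u ∀s (¬L(u) ∧ ¬F(s,s)))
All bound variables are already distinct, so no renaming is needed.
Extract every quantifier outward, since the variables are now distinct and don't occur free across branches:
  ∃z ∃u ∀s (F(z,z) ∨ ¬L(u) ∧ ¬F(s,s))
The quantifier ∃z sits under an even number of negations (counting the antecedent side of each →), so it remains existential.

existential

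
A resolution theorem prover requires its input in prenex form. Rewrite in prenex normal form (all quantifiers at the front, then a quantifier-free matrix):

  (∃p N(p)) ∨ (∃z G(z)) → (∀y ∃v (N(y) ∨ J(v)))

First replace A → B with ¬A ∨ B.
  ¬((∃p N(p)) ∨ (∃z G(z))) ∨ (∀y ∃v (N(y) ∨ J(v)))
Move each ¬ inward, flipping quantifiers it crosses:
  (∀p ¬N(p)) ∧ (∀z ¬G(z)) ∨ (∀y ∃v (N(y) ∨ J(v)))
Finally move all quantifiers to the prefix:
  ∀p ∀z ∀y ∃v (¬N(p) ∧ ¬G(z) ∨ N(y) ∨ J(v))

∀p ∀z ∀y ∃v (¬N(p) ∧ ¬G(z) ∨ N(y) ∨ J(v))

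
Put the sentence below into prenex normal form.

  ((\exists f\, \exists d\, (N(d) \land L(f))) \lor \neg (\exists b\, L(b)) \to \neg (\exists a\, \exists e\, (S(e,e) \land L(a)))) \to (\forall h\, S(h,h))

\exists f\, \exists d\, \forall b\, \exists a\, \exists e\, \forall h\, ((N(d) \land L(f) \lor \neg L(b)) \land S(e,e) \land L(a) \lor S(h,h))

Eliminate → and ↔ using ¬ and ∨.
  \neg (\neg ((\exists f\, \exists d\, (N(d) \land L(f))) \lor \neg (\exists b\, L(b))) \lor \neg (\exists a\, \exists e\, (S(e,e) \land L(a)))) \lor (\forall h\, S(h,h))
Drive negations inward (¬∀x A ≡ ∃x ¬A, ¬∃x A ≡ ∀x ¬A, De Morgan for ∧/∨):
  ((\exists f\, \exists d\, (N(d) \land L(f))) \lor (\forall b\, \neg L(b))) \land (\exists a\, \exists e\, (S(e,e) \land L(a))) \lor (\forall h\, S(h,h))
All bound variables are already distinct, so no renaming is needed.
Finally move all quantifiers to the prefix:
  \exists f\, \exists d\, \forall b\, \exists a\, \exists e\, \forall h\, ((N(d) \land L(f) \lor \neg L(b)) \land S(e,e) \land L(a) \lor S(h,h))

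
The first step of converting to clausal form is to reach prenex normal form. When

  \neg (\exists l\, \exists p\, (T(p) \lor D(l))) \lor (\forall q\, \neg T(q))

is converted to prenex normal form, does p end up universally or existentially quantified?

universal

Move each ¬ inward, flipping quantifiers it crosses:
  (\forall l\, \forall p\, (\neg T(p) \land \neg D(l))) \lor (\forall q\, \neg T(q))
Finally move all quantifiers to the prefix:
  \forall l\, \forall p\, \forall q\, (\neg T(p) \land \neg D(l) \lor \neg T(q))
The quantifier \exists p sits under an odd number of negations, so it flips to \forall p.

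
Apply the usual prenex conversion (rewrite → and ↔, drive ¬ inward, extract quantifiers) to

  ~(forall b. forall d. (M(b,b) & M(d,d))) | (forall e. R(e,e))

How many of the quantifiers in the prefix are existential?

Push ¬ through the quantifiers and connectives to reach negation normal form:
  (exists b. exists d. (~M(b,b) | ~M(d,d))) | (forall e. R(e,e))
All bound variables are already distinct, so no renaming is needed.
Extract every quantifier outward, since the variables are now distinct and don't occur free across branches:
  exists b. exists d. forall e. (~M(b,b) | ~M(d,d) | R(e,e))
The prefix is exists b exists d forall e: 1 universal, 2 existential.

2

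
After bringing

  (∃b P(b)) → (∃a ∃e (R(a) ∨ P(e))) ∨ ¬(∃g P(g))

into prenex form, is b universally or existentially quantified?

universal

Rewrite implications/biconditionals: A → B as ¬A ∨ B.
  ¬(∃b P(b)) ∨ (∃a ∃e (R(a) ∨ P(e))) ∨ ¬(∃g P(g))
Push ¬ through the quantifiers and connectives to reach negation normal form:
  (∀b ¬P(b)) ∨ (∃a ∃e (R(a) ∨ P(e))) ∨ (∀g ¬P(g))
All bound variables are already distinct, so no renaming is needed.
Extract every quantifier outward, since the variables are now distinct and don't occur free across branches:
  ∀b ∃a ∃e ∀g (¬P(b) ∨ R(a) ∨ P(e) ∨ ¬P(g))
The quantifier ∃b sits under an odd number of negations (counting the antecedent side of each →), so it flips to ∀b.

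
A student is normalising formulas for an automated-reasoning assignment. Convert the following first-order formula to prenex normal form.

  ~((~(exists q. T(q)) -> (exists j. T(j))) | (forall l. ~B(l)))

First replace A → B with ¬A ∨ B.
  ~(~~(exists q. T(q)) | (exists j. T(j)) | (forall l. ~B(l)))
Drive negations inward (¬∀x A ≡ ∃x ¬A, ¬∃x A ≡ ∀x ¬A, De Morgan for ∧/∨):
  (forall q. ~T(q)) & (forall j. ~T(j)) & (exists l. B(l))
All bound variables are already distinct, so no renaming is needed.
Extract every quantifier outward, since the variables are now distinct and don't occur free across branches:
  forall q. forall j. exists l. (~T(q) & ~T(j) & B(l))

forall q. forall j. exists l. (~T(q) & ~T(j) & B(l))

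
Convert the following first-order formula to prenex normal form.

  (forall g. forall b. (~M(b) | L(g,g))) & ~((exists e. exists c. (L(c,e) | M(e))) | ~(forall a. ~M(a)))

Move each ¬ inward, flipping quantifiers it crosses:
  (forall g. forall b. (~M(b) | L(g,g))) & (forall e. forall c. (~L(c,e) & ~M(e))) & (forall a. ~M(a))
Finally move all quantifiers to the prefix:
  forall g. forall b. forall e. forall c. forall a. ((~M(b) | L(g,g)) & ~L(c,e) & ~M(e) & ~M(a))

forall g. forall b. forall e. forall c. forall a. ((~M(b) | L(g,g)) & ~L(c,e) & ~M(e) & ~M(a))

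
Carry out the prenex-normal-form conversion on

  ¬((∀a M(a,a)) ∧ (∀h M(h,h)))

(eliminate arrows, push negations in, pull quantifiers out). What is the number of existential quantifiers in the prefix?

2

Move each ¬ inward, flipping quantifiers it crosses:
  (∃a ¬M(a,a)) ∨ (∃h ¬M(h,h))
All bound variables are already distinct, so no renaming is needed.
Extract every quantifier outward, since the variables are now distinct and don't occur free across branches:
  ∃a ∃h (¬M(a,a) ∨ ¬M(h,h))
The prefix is ∃a ∃h: 0 universal, 2 existential.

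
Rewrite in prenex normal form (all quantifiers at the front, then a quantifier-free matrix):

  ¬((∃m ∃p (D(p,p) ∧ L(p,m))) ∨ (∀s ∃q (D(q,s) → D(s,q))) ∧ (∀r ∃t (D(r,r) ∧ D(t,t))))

∀m ∀p ∃s ∀q ∃r ∀t ((¬D(p,p) ∨ ¬L(p,m)) ∧ (D(q,s) ∧ ¬D(s,q) ∨ ¬D(r,r) ∨ ¬D(t,t)))

Eliminate → and ↔ using ¬ and ∨.
  ¬((∃m ∃p (D(p,p) ∧ L(p,m))) ∨ (∀s ∃q (¬D(q,s) ∨ D(s,q))) ∧ (∀r ∃t (D(r,r) ∧ D(t,t))))
Drive negations inward (¬∀x A ≡ ∃x ¬A, ¬∃x A ≡ ∀x ¬A, De Morgan for ∧/∨):
  (∀m ∀p (¬D(p,p) ∨ ¬L(p,m))) ∧ ((∃s ∀q (D(q,s) ∧ ¬D(s,q))) ∨ (∃r ∀t (¬D(r,r) ∨ ¬D(t,t))))
Pull the quantifiers to the front (each side's bound variable is not free in the other side):
  ∀m ∀p ∃s ∀q ∃r ∀t ((¬D(p,p) ∨ ¬L(p,m)) ∧ (D(q,s) ∧ ¬D(s,q) ∨ ¬D(r,r) ∨ ¬D(t,t)))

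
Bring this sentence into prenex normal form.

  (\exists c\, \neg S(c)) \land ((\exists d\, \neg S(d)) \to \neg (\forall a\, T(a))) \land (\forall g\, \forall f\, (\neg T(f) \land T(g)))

\exists c\, \forall d\, \exists a\, \forall g\, \forall f\, (\neg S(c) \land (S(d) \lor \neg T(a)) \land \neg T(f) \land T(g))

Eliminate → and ↔ using ¬ and ∨.
  (\exists c\, \neg S(c)) \land (\neg (\exists d\, \neg S(d)) \lor \neg (\forall a\, T(a))) \land (\forall g\, \forall f\, (\neg T(f) \land T(g)))
Push ¬ through the quantifiers and connectives to reach negation normal form:
  (\exists c\, \neg S(c)) \land ((\forall d\, S(d)) \lor (\exists a\, \neg T(a))) \land (\forall g\, \forall f\, (\neg T(f) \land T(g)))
All bound variables are already distinct, so no renaming is needed.
Finally move all quantifiers to the prefix:
  \exists c\, \forall d\, \exists a\, \forall g\, \forall f\, (\neg S(c) \land (S(d) \lor \neg T(a)) \land \neg T(f) \land T(g))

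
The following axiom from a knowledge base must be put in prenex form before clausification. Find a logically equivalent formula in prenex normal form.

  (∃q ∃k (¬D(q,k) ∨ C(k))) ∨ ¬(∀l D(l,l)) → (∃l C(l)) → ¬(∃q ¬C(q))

∀q ∀k ∀l ∀y ∀u (D(q,k) ∧ ¬C(k) ∧ D(l,l) ∨ ¬C(y) ∨ C(u))

Rewrite implications/biconditionals: A → B as ¬A ∨ B.
  ¬((∃q ∃k (¬D(q,k) ∨ C(k))) ∨ ¬(∀l D(l,l))) ∨ ¬(∃l C(l)) ∨ ¬(∃q ¬C(q))
Drive negations inward (¬∀x A ≡ ∃x ¬A, ¬∃x A ≡ ∀x ¬A, De Morgan for ∧/∨):
  (∀q ∀k (D(q,k) ∧ ¬C(k))) ∧ (∀l D(l,l)) ∨ (∀l ¬C(l)) ∨ (∀q C(q))
Standardize variables apart so no two quantifiers bind the same name: l↦y, q↦u.
  (∀q ∀k (D(q,k) ∧ ¬C(k))) ∧ (∀l D(l,l)) ∨ (∀y ¬C(y)) ∨ (∀u C(u))
Pull the quantifiers to the front (each side's bound variable is not free in the other side):
  ∀q ∀k ∀l ∀y ∀u (D(q,k) ∧ ¬C(k) ∧ D(l,l) ∨ ¬C(y) ∨ C(u))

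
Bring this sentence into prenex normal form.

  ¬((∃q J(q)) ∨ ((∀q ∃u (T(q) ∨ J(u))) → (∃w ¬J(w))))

Rewrite implications/biconditionals: A → B as ¬A ∨ B.
  ¬((∃q J(q)) ∨ ¬(∀q ∃u (T(q) ∨ J(u))) ∨ (∃w ¬J(w)))
Move each ¬ inward, flipping quantifiers it crosses:
  (∀q ¬J(q)) ∧ (∀q ∃u (T(q) ∨ J(u))) ∧ (∀w J(w))
Standardize variables apart so no two quantifiers bind the same name: q↦y1.
  (∀q ¬J(q)) ∧ (∀y1 ∃u (T(y1) ∨ J(u))) ∧ (∀w J(w))
Extract every quantifier outward, since the variables are now distinct and don't occur free across branches:
  ∀q ∀y1 ∃u ∀w (¬J(q) ∧ (T(y1) ∨ J(u)) ∧ J(w))

∀q ∀y1 ∃u ∀w (¬J(q) ∧ (T(y1) ∨ J(u)) ∧ J(w))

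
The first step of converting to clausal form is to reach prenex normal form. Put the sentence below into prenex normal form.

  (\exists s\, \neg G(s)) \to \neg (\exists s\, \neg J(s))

\forall s\, \forall v\, (G(s) \lor J(v))

Eliminate → and ↔ using ¬ and ∨.
  \neg (\exists s\, \neg G(s)) \lor \neg (\exists s\, \neg J(s))
Drive negations inward (¬∀x A ≡ ∃x ¬A, ¬∃x A ≡ ∀x ¬A, De Morgan for ∧/∨):
  (\forall s\, G(s)) \lor (\forall s\, J(s))
Standardize variables apart so no two quantifiers bind the same name: s↦v.
  (\forall s\, G(s)) \lor (\forall v\, J(v))
Extract every quantifier outward, since the variables are now distinct and don't occur free across branches:
  \forall s\, \forall v\, (G(s) \lor J(v))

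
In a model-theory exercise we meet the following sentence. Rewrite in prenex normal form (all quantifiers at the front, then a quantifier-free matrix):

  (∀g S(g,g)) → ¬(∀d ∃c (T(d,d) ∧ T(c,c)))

∃g ∃d ∀c (¬S(g,g) ∨ ¬T(d,d) ∨ ¬T(c,c))

Rewrite implications/biconditionals: A → B as ¬A ∨ B.
  ¬(∀g S(g,g)) ∨ ¬(∀d ∃c (T(d,d) ∧ T(c,c)))
Drive negations inward (¬∀x A ≡ ∃x ¬A, ¬∃x A ≡ ∀x ¬A, De Morgan for ∧/∨):
  (∃g ¬S(g,g)) ∨ (∃d ∀c (¬T(d,d) ∨ ¬T(c,c)))
Finally move all quantifiers to the prefix:
  ∃g ∃d ∀c (¬S(g,g) ∨ ¬T(d,d) ∨ ¬T(c,c))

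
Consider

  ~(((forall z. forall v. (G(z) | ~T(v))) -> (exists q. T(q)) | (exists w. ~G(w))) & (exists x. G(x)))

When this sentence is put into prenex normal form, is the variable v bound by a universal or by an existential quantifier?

universal

First replace A → B with ¬A ∨ B.
  ~((~(forall z. forall v. (G(z) | ~T(v))) | (exists q. T(q)) | (exists w. ~G(w))) & (exists x. G(x)))
Drive negations inward (¬∀x A ≡ ∃x ¬A, ¬∃x A ≡ ∀x ¬A, De Morgan for ∧/∨):
  (forall z. forall v. (G(z) | ~T(v))) & (forall q. ~T(q)) & (forall w. G(w)) | (forall x. ~G(x))
All bound variables are already distinct, so no renaming is needed.
Finally move all quantifiers to the prefix:
  forall z. forall v. forall q. forall w. forall x. ((G(z) | ~T(v)) & ~T(q) & G(w) | ~G(x))
The quantifier forall v sits under an even number of negations (counting the antecedent side of each →), so it remains universal.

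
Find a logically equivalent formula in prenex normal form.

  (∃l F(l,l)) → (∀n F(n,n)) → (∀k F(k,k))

First replace A → B with ¬A ∨ B.
  ¬(∃l F(l,l)) ∨ ¬(∀n F(n,n)) ∨ (∀k F(k,k))
Drive negations inward (¬∀x A ≡ ∃x ¬A, ¬∃x A ≡ ∀x ¬A, De Morgan for ∧/∨):
  (∀l ¬F(l,l)) ∨ (∃n ¬F(n,n)) ∨ (∀k F(k,k))
All bound variables are already distinct, so no renaming is needed.
Finally move all quantifiers to the prefix:
  ∀l ∃n ∀k (¬F(l,l) ∨ ¬F(n,n) ∨ F(k,k))

∀l ∃n ∀k (¬F(l,l) ∨ ¬F(n,n) ∨ F(k,k))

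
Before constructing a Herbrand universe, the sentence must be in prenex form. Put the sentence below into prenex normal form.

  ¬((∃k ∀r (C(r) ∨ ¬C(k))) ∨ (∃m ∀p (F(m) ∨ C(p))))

∀k ∃r ∀m ∃p (¬C(r) ∧ C(k) ∧ ¬F(m) ∧ ¬C(p))

Push ¬ through the quantifiers and connectives to reach negation normal form:
  (∀k ∃r (¬C(r) ∧ C(k))) ∧ (∀m ∃p (¬F(m) ∧ ¬C(p)))
Extract every quantifier outward, since the variables are now distinct and don't occur free across branches:
  ∀k ∃r ∀m ∃p (¬C(r) ∧ C(k) ∧ ¬F(m) ∧ ¬C(p))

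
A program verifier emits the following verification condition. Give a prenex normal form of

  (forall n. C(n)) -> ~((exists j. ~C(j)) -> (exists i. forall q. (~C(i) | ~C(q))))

exists n. exists j. forall i. exists q. (~C(n) | ~C(j) & C(i) & C(q))

Rewrite implications/biconditionals: A → B as ¬A ∨ B.
  ~(forall n. C(n)) | ~(~(exists j. ~C(j)) | (exists i. forall q. (~C(i) | ~C(q))))
Push ¬ through the quantifiers and connectives to reach negation normal form:
  (exists n. ~C(n)) | (exists j. ~C(j)) & (forall i. exists q. (C(i) & C(q)))
All bound variables are already distinct, so no renaming is needed.
Extract every quantifier outward, since the variables are now distinct and don't occur free across branches:
  exists n. exists j. forall i. exists q. (~C(n) | ~C(j) & C(i) & C(q))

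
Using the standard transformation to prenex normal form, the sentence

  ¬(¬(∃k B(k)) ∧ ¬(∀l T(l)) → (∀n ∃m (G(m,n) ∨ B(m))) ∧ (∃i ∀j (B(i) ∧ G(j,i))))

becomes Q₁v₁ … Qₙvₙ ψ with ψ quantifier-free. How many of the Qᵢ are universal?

3

Eliminate → and ↔ using ¬ and ∨.
  ¬(¬(¬(∃k B(k)) ∧ ¬(∀l T(l))) ∨ (∀n ∃m (G(m,n) ∨ B(m))) ∧ (∃i ∀j (B(i) ∧ G(j,i))))
Move each ¬ inward, flipping quantifiers it crosses:
  (∀k ¬B(k)) ∧ (∃l ¬T(l)) ∧ ((∃n ∀m (¬G(m,n) ∧ ¬B(m))) ∨ (∀i ∃j (¬B(i) ∨ ¬G(j,i))))
All bound variables are already distinct, so no renaming is needed.
Pull the quantifiers to the front (each side's bound variable is not free in the other side):
  ∀k ∃l ∃n ∀m ∀i ∃j (¬B(k) ∧ ¬T(l) ∧ (¬G(m,n) ∧ ¬B(m) ∨ ¬B(i) ∨ ¬G(j,i)))
The prefix is ∀k ∃l ∃n ∀m ∀i ∃j: 3 universal, 3 existential.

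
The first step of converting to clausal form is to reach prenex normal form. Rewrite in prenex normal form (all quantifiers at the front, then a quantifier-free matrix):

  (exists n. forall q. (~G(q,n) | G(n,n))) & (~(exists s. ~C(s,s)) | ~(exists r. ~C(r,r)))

Drive negations inward (¬∀x A ≡ ∃x ¬A, ¬∃x A ≡ ∀x ¬A, De Morgan for ∧/∨):
  (exists n. forall q. (~G(q,n) | G(n,n))) & ((forall s. C(s,s)) | (forall r. C(r,r)))
Pull the quantifiers to the front (each side's bound variable is not free in the other side):
  exists n. forall q. forall s. forall r. ((~G(q,n) | G(n,n)) & (C(s,s) | C(r,r)))

exists n. forall q. forall s. forall r. ((~G(q,n) | G(n,n)) & (C(s,s) | C(r,r)))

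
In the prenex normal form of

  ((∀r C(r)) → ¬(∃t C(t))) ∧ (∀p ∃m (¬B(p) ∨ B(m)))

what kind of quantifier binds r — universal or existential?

existential

First replace A → B with ¬A ∨ B.
  (¬(∀r C(r)) ∨ ¬(∃t C(t))) ∧ (∀p ∃m (¬B(p) ∨ B(m)))
Drive negations inward (¬∀x A ≡ ∃x ¬A, ¬∃x A ≡ ∀x ¬A, De Morgan for ∧/∨):
  ((∃r ¬C(r)) ∨ (∀t ¬C(t))) ∧ (∀p ∃m (¬B(p) ∨ B(m)))
All bound variables are already distinct, so no renaming is needed.
Finally move all quantifiers to the prefix:
  ∃r ∀t ∀p ∃m ((¬C(r) ∨ ¬C(t)) ∧ (¬B(p) ∨ B(m)))
The quantifier ∀r sits under an odd number of negations (counting the antecedent side of each →), so it flips to ∃r.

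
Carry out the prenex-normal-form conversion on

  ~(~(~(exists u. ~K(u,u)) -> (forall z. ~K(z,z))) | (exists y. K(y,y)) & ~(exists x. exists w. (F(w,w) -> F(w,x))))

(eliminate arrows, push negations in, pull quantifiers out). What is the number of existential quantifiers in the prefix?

First replace A → B with ¬A ∨ B.
  ~(~(~~(exists u. ~K(u,u)) | (forall z. ~K(z,z))) | (exists y. K(y,y)) & ~(exists x. exists w. (~F(w,w) | F(w,x))))
Move each ¬ inward, flipping quantifiers it crosses:
  ((exists u. ~K(u,u)) | (forall z. ~K(z,z))) & ((forall y. ~K(y,y)) | (exists x. exists w. (~F(w,w) | F(w,x))))
All bound variables are already distinct, so no renaming is needed.
Finally move all quantifiers to the prefix:
  exists u. forall z. forall y. exists x. exists w. ((~K(u,u) | ~K(z,z)) & (~K(y,y) | ~F(w,w) | F(w,x)))
The prefix is exists u forall z forall y exists x exists w: 2 universal, 3 existential.

3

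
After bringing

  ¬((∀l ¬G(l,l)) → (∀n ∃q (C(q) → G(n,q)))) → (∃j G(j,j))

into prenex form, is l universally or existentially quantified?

existential

First replace A → B with ¬A ∨ B.
  ¬¬(¬(∀l ¬G(l,l)) ∨ (∀n ∃q (¬C(q) ∨ G(n,q)))) ∨ (∃j G(j,j))
Move each ¬ inward, flipping quantifiers it crosses:
  (∃l G(l,l)) ∨ (∀n ∃q (¬C(q) ∨ G(n,q))) ∨ (∃j G(j,j))
All bound variables are already distinct, so no renaming is needed.
Finally move all quantifiers to the prefix:
  ∃l ∀n ∃q ∃j (G(l,l) ∨ ¬C(q) ∨ G(n,q) ∨ G(j,j))
The quantifier ∀l sits under an odd number of negations (counting the antecedent side of each →), so it flips to ∃l.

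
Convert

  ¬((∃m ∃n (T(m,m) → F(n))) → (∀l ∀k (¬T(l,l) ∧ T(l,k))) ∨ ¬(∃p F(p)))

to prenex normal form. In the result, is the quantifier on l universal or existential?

Rewrite implications/biconditionals: A → B as ¬A ∨ B.
  ¬(¬(∃m ∃n (¬T(m,m) ∨ F(n))) ∨ (∀l ∀k (¬T(l,l) ∧ T(l,k))) ∨ ¬(∃p F(p)))
Drive negations inward (¬∀x A ≡ ∃x ¬A, ¬∃x A ≡ ∀x ¬A, De Morgan for ∧/∨):
  (∃m ∃n (¬T(m,m) ∨ F(n))) ∧ (∃l ∃k (T(l,l) ∨ ¬T(l,k))) ∧ (∃p F(p))
All bound variables are already distinct, so no renaming is needed.
Finally move all quantifiers to the prefix:
  ∃m ∃n ∃l ∃k ∃p ((¬T(m,m) ∨ F(n)) ∧ (T(l,l) ∨ ¬T(l,k)) ∧ F(p))
The quantifier ∀l sits under an odd number of negations (counting the antecedent side of each →), so it flips to ∃l.

existential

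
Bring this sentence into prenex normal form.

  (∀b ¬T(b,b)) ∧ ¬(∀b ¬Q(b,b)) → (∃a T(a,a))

∃b ∀x1 ∃a (T(b,b) ∨ ¬Q(x1,x1) ∨ T(a,a))

Eliminate → and ↔ using ¬ and ∨.
  ¬((∀b ¬T(b,b)) ∧ ¬(∀b ¬Q(b,b))) ∨ (∃a T(a,a))
Push ¬ through the quantifiers and connectives to reach negation normal form:
  (∃b T(b,b)) ∨ (∀b ¬Q(b,b)) ∨ (∃a T(a,a))
Standardize variables apart so no two quantifiers bind the same name: b↦x1.
  (∃b T(b,b)) ∨ (∀x1 ¬Q(x1,x1)) ∨ (∃a T(a,a))
Pull the quantifiers to the front (each side's bound variable is not free in the other side):
  ∃b ∀x1 ∃a (T(b,b) ∨ ¬Q(x1,x1) ∨ T(a,a))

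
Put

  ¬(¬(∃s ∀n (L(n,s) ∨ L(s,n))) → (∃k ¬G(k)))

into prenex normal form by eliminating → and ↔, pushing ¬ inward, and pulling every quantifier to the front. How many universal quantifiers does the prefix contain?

First replace A → B with ¬A ∨ B.
  ¬(¬¬(∃s ∀n (L(n,s) ∨ L(s,n))) ∨ (∃k ¬G(k)))
Push ¬ through the quantifiers and connectives to reach negation normal form:
  (∀s ∃n (¬L(n,s) ∧ ¬L(s,n))) ∧ (∀k G(k))
Finally move all quantifiers to the prefix:
  ∀s ∃n ∀k (¬L(n,s) ∧ ¬L(s,n) ∧ G(k))
The prefix is ∀s ∃n ∀k: 2 universal, 1 existential.

2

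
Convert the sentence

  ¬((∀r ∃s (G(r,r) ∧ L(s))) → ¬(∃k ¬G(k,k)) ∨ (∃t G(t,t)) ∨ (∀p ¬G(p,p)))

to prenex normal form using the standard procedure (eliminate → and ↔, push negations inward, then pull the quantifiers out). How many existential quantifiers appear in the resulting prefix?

First replace A → B with ¬A ∨ B.
  ¬(¬(∀r ∃s (G(r,r) ∧ L(s))) ∨ ¬(∃k ¬G(k,k)) ∨ (∃t G(t,t)) ∨ (∀p ¬G(p,p)))
Drive negations inward (¬∀x A ≡ ∃x ¬A, ¬∃x A ≡ ∀x ¬A, De Morgan for ∧/∨):
  (∀r ∃s (G(r,r) ∧ L(s))) ∧ (∃k ¬G(k,k)) ∧ (∀t ¬G(t,t)) ∧ (∃p G(p,p))
All bound variables are already distinct, so no renaming is needed.
Finally move all quantifiers to the prefix:
  ∀r ∃s ∃k ∀t ∃p (G(r,r) ∧ L(s) ∧ ¬G(k,k) ∧ ¬G(t,t) ∧ G(p,p))
The prefix is ∀r ∃s ∃k ∀t ∃p: 2 universal, 3 existential.

3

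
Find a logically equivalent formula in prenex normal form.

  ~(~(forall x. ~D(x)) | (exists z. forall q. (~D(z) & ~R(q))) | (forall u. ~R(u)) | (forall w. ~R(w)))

forall x. forall z. exists q. exists u. exists w. (~D(x) & (D(z) | R(q)) & R(u) & R(w))

Move each ¬ inward, flipping quantifiers it crosses:
  (forall x. ~D(x)) & (forall z. exists q. (D(z) | R(q))) & (exists u. R(u)) & (exists w. R(w))
Finally move all quantifiers to the prefix:
  forall x. forall z. exists q. exists u. exists w. (~D(x) & (D(z) | R(q)) & R(u) & R(w))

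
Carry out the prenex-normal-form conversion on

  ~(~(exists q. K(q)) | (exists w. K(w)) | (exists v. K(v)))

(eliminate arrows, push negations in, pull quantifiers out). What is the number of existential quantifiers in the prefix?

Move each ¬ inward, flipping quantifiers it crosses:
  (exists q. K(q)) & (forall w. ~K(w)) & (forall v. ~K(v))
All bound variables are already distinct, so no renaming is needed.
Extract every quantifier outward, since the variables are now distinct and don't occur free across branches:
  exists q. forall w. forall v. (K(q) & ~K(w) & ~K(v))
The prefix is exists q forall w forall v: 2 universal, 1 existential.

1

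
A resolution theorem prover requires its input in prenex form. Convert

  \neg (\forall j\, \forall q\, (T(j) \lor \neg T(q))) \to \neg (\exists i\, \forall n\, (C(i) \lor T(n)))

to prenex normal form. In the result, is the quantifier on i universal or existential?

universal

First replace A → B with ¬A ∨ B.
  \neg \neg (\forall j\, \forall q\, (T(j) \lor \neg T(q))) \lor \neg (\exists i\, \forall n\, (C(i) \lor T(n)))
Drive negations inward (¬∀x A ≡ ∃x ¬A, ¬∃x A ≡ ∀x ¬A, De Morgan for ∧/∨):
  (\forall j\, \forall q\, (T(j) \lor \neg T(q))) \lor (\forall i\, \exists n\, (\neg C(i) \land \neg T(n)))
All bound variables are already distinct, so no renaming is needed.
Extract every quantifier outward, since the variables are now distinct and don't occur free across branches:
  \forall j\, \forall q\, \forall i\, \exists n\, (T(j) \lor \neg T(q) \lor \neg C(i) \land \neg T(n))
The quantifier \exists i sits under an odd number of negations (counting the antecedent side of each →), so it flips to \forall i.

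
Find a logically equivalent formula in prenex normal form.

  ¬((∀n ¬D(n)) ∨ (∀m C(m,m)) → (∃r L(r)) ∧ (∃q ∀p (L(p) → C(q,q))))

∀n ∀m ∀r ∀q ∃p ((¬D(n) ∨ C(m,m)) ∧ (¬L(r) ∨ L(p) ∧ ¬C(q,q)))

Rewrite implications/biconditionals: A → B as ¬A ∨ B.
  ¬(¬((∀n ¬D(n)) ∨ (∀m C(m,m))) ∨ (∃r L(r)) ∧ (∃q ∀p (¬L(p) ∨ C(q,q))))
Move each ¬ inward, flipping quantifiers it crosses:
  ((∀n ¬D(n)) ∨ (∀m C(m,m))) ∧ ((∀r ¬L(r)) ∨ (∀q ∃p (L(p) ∧ ¬C(q,q))))
All bound variables are already distinct, so no renaming is needed.
Finally move all quantifiers to the prefix:
  ∀n ∀m ∀r ∀q ∃p ((¬D(n) ∨ C(m,m)) ∧ (¬L(r) ∨ L(p) ∧ ¬C(q,q)))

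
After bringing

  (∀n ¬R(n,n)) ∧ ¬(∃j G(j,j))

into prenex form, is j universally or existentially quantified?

universal

Move each ¬ inward, flipping quantifiers it crosses:
  (∀n ¬R(n,n)) ∧ (∀j ¬G(j,j))
All bound variables are already distinct, so no renaming is needed.
Finally move all quantifiers to the prefix:
  ∀n ∀j (¬R(n,n) ∧ ¬G(j,j))
The quantifier ∃j sits under an odd number of negations, so it flips to ∀j.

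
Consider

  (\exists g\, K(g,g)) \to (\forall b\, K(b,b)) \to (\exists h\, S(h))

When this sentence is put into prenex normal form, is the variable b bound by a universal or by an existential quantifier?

Rewrite implications/biconditionals: A → B as ¬A ∨ B.
  \neg (\exists g\, K(g,g)) \lor \neg (\forall b\, K(b,b)) \lor (\exists h\, S(h))
Move each ¬ inward, flipping quantifiers it crosses:
  (\forall g\, \neg K(g,g)) \lor (\exists b\, \neg K(b,b)) \lor (\exists h\, S(h))
Pull the quantifiers to the front (each side's bound variable is not free in the other side):
  \forall g\, \exists b\, \exists h\, (\neg K(g,g) \lor \neg K(b,b) \lor S(h))
The quantifier \forall b sits under an odd number of negations (counting the antecedent side of each →), so it flips to \exists b.

existential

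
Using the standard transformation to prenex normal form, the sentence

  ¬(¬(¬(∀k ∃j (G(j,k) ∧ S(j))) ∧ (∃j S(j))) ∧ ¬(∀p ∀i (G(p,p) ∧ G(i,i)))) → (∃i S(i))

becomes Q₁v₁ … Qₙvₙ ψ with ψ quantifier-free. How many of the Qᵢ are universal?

2

Eliminate → and ↔ using ¬ and ∨.
  ¬¬(¬(¬(∀k ∃j (G(j,k) ∧ S(j))) ∧ (∃j S(j))) ∧ ¬(∀p ∀i (G(p,p) ∧ G(i,i)))) ∨ (∃i S(i))
Push ¬ through the quantifiers and connectives to reach negation normal form:
  ((∀k ∃j (G(j,k) ∧ S(j))) ∨ (∀j ¬S(j))) ∧ (∃p ∃i (¬G(p,p) ∨ ¬G(i,i))) ∨ (∃i S(i))
Standardize variables apart so no two quantifiers bind the same name: j↦u, i↦u1.
  ((∀k ∃j (G(j,k) ∧ S(j))) ∨ (∀u ¬S(u))) ∧ (∃p ∃i (¬G(p,p) ∨ ¬G(i,i))) ∨ (∃u1 S(u1))
Finally move all quantifiers to the prefix:
  ∀k ∃j ∀u ∃p ∃i ∃u1 ((G(j,k) ∧ S(j) ∨ ¬S(u)) ∧ (¬G(p,p) ∨ ¬G(i,i)) ∨ S(u1))
The prefix is ∀k ∃j ∀u ∃p ∃i ∃u1: 2 universal, 4 existential.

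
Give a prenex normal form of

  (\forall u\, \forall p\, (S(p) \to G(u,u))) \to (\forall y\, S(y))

\exists u\, \exists p\, \forall y\, (S(p) \land \neg G(u,u) \lor S(y))

Eliminate → and ↔ using ¬ and ∨.
  \neg (\forall u\, \forall p\, (\neg S(p) \lor G(u,u))) \lor (\forall y\, S(y))
Move each ¬ inward, flipping quantifiers it crosses:
  (\exists u\, \exists p\, (S(p) \land \neg G(u,u))) \lor (\forall y\, S(y))
All bound variables are already distinct, so no renaming is needed.
Extract every quantifier outward, since the variables are now distinct and don't occur free across branches:
  \exists u\, \exists p\, \forall y\, (S(p) \land \neg G(u,u) \lor S(y))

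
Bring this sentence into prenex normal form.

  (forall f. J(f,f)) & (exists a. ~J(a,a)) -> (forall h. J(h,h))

exists f. forall a. forall h. (~J(f,f) | J(a,a) | J(h,h))

Eliminate → and ↔ using ¬ and ∨.
  ~((forall f. J(f,f)) & (exists a. ~J(a,a))) | (forall h. J(h,h))
Move each ¬ inward, flipping quantifiers it crosses:
  (exists f. ~J(f,f)) | (forall a. J(a,a)) | (forall h. J(h,h))
All bound variables are already distinct, so no renaming is needed.
Finally move all quantifiers to the prefix:
  exists f. forall a. forall h. (~J(f,f) | J(a,a) | J(h,h))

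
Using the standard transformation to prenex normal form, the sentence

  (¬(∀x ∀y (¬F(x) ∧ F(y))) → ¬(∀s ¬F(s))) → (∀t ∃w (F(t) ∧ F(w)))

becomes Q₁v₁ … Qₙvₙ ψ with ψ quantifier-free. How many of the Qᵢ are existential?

First replace A → B with ¬A ∨ B.
  ¬(¬¬(∀x ∀y (¬F(x) ∧ F(y))) ∨ ¬(∀s ¬F(s))) ∨ (∀t ∃w (F(t) ∧ F(w)))
Push ¬ through the quantifiers and connectives to reach negation normal form:
  (∃x ∃y (F(x) ∨ ¬F(y))) ∧ (∀s ¬F(s)) ∨ (∀t ∃w (F(t) ∧ F(w)))
Pull the quantifiers to the front (each side's bound variable is not free in the other side):
  ∃x ∃y ∀s ∀t ∃w ((F(x) ∨ ¬F(y)) ∧ ¬F(s) ∨ F(t) ∧ F(w))
The prefix is ∃x ∃y ∀s ∀t ∃w: 2 universal, 3 existential.

3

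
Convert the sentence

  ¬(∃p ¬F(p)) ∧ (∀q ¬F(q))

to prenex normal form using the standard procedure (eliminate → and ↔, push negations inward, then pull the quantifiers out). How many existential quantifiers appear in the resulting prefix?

0

Drive negations inward (¬∀x A ≡ ∃x ¬A, ¬∃x A ≡ ∀x ¬A, De Morgan for ∧/∨):
  (∀p F(p)) ∧ (∀q ¬F(q))
All bound variables are already distinct, so no renaming is needed.
Extract every quantifier outward, since the variables are now distinct and don't occur free across branches:
  ∀p ∀q (F(p) ∧ ¬F(q))
The prefix is ∀p ∀q: 2 universal, 0 existential.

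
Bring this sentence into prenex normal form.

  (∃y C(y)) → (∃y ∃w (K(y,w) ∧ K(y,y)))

First replace A → B with ¬A ∨ B.
  ¬(∃y C(y)) ∨ (∃y ∃w (K(y,w) ∧ K(y,y)))
Move each ¬ inward, flipping quantifiers it crosses:
  (∀y ¬C(y)) ∨ (∃y ∃w (K(y,w) ∧ K(y,y)))
Rename bound variables to avoid capture: y↦v1.
  (∀y ¬C(y)) ∨ (∃v1 ∃w (K(v1,w) ∧ K(v1,v1)))
Finally move all quantifiers to the prefix:
  ∀y ∃v1 ∃w (¬C(y) ∨ K(v1,w) ∧ K(v1,v1))

∀y ∃v1 ∃w (¬C(y) ∨ K(v1,w) ∧ K(v1,v1))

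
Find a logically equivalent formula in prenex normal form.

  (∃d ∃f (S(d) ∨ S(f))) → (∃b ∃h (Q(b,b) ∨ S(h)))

Eliminate → and ↔ using ¬ and ∨.
  ¬(∃d ∃f (S(d) ∨ S(f))) ∨ (∃b ∃h (Q(b,b) ∨ S(h)))
Push ¬ through the quantifiers and connectives to reach negation normal form:
  (∀d ∀f (¬S(d) ∧ ¬S(f))) ∨ (∃b ∃h (Q(b,b) ∨ S(h)))
Finally move all quantifiers to the prefix:
  ∀d ∀f ∃b ∃h (¬S(d) ∧ ¬S(f) ∨ Q(b,b) ∨ S(h))

∀d ∀f ∃b ∃h (¬S(d) ∧ ¬S(f) ∨ Q(b,b) ∨ S(h))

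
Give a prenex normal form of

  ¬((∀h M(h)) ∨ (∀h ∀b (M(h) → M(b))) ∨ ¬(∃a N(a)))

First replace A → B with ¬A ∨ B.
  ¬((∀h M(h)) ∨ (∀h ∀b (¬M(h) ∨ M(b))) ∨ ¬(∃a N(a)))
Drive negations inward (¬∀x A ≡ ∃x ¬A, ¬∃x A ≡ ∀x ¬A, De Morgan for ∧/∨):
  (∃h ¬M(h)) ∧ (∃h ∃b (M(h) ∧ ¬M(b))) ∧ (∃a N(a))
Rename bound variables to avoid capture: h↦x1.
  (∃h ¬M(h)) ∧ (∃x1 ∃b (M(x1) ∧ ¬M(b))) ∧ (∃a N(a))
Extract every quantifier outward, since the variables are now distinct and don't occur free across branches:
  ∃h ∃x1 ∃b ∃a (¬M(h) ∧ M(x1) ∧ ¬M(b) ∧ N(a))

∃h ∃x1 ∃b ∃a (¬M(h) ∧ M(x1) ∧ ¬M(b) ∧ N(a))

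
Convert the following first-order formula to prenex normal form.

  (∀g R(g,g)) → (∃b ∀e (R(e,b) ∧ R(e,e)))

∃g ∃b ∀e (¬R(g,g) ∨ R(e,b) ∧ R(e,e))

Rewrite implications/biconditionals: A → B as ¬A ∨ B.
  ¬(∀g R(g,g)) ∨ (∃b ∀e (R(e,b) ∧ R(e,e)))
Drive negations inward (¬∀x A ≡ ∃x ¬A, ¬∃x A ≡ ∀x ¬A, De Morgan for ∧/∨):
  (∃g ¬R(g,g)) ∨ (∃b ∀e (R(e,b) ∧ R(e,e)))
Finally move all quantifiers to the prefix:
  ∃g ∃b ∀e (¬R(g,g) ∨ R(e,b) ∧ R(e,e))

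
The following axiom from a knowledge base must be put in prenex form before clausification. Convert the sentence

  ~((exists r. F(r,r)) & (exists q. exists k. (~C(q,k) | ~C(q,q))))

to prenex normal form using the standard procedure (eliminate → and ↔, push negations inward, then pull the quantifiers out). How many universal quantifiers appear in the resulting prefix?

Drive negations inward (¬∀x A ≡ ∃x ¬A, ¬∃x A ≡ ∀x ¬A, De Morgan for ∧/∨):
  (forall r. ~F(r,r)) | (forall q. forall k. (C(q,k) & C(q,q)))
Pull the quantifiers to the front (each side's bound variable is not free in the other side):
  forall r. forall q. forall k. (~F(r,r) | C(q,k) & C(q,q))
The prefix is forall r forall q forall k: 3 universal, 0 existential.

3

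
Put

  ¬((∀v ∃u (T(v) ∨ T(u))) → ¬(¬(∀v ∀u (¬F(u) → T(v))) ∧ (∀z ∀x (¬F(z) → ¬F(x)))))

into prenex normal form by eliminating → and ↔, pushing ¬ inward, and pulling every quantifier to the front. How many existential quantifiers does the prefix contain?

3

Eliminate → and ↔ using ¬ and ∨.
  ¬(¬(∀v ∃u (T(v) ∨ T(u))) ∨ ¬(¬(∀v ∀u (¬¬F(u) ∨ T(v))) ∧ (∀z ∀x (¬¬F(z) ∨ ¬F(x)))))
Push ¬ through the quantifiers and connectives to reach negation normal form:
  (∀v ∃u (T(v) ∨ T(u))) ∧ (∃v ∃u (¬F(u) ∧ ¬T(v))) ∧ (∀z ∀x (F(z) ∨ ¬F(x)))
Give each quantifier a distinct variable: v↦s, u↦b.
  (∀v ∃u (T(v) ∨ T(u))) ∧ (∃s ∃b (¬F(b) ∧ ¬T(s))) ∧ (∀z ∀x (F(z) ∨ ¬F(x)))
Extract every quantifier outward, since the variables are now distinct and don't occur free across branches:
  ∀v ∃u ∃s ∃b ∀z ∀x ((T(v) ∨ T(u)) ∧ ¬F(b) ∧ ¬T(s) ∧ (F(z) ∨ ¬F(x)))
The prefix is ∀v ∃u ∃s ∃b ∀z ∀x: 3 universal, 3 existential.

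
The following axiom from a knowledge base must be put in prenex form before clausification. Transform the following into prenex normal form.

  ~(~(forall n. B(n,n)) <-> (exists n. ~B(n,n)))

First replace A → B with ¬A ∨ B; A ↔ B as (¬A ∨ B) ∧ (¬B ∨ A).
  ~((~~(forall n. B(n,n)) | (exists n. ~B(n,n))) & (~(exists n. ~B(n,n)) | ~(forall n. B(n,n))))
Drive negations inward (¬∀x A ≡ ∃x ¬A, ¬∃x A ≡ ∀x ¬A, De Morgan for ∧/∨):
  (exists n. ~B(n,n)) & (forall n. B(n,n)) | (exists n. ~B(n,n)) & (forall n. B(n,n))
Standardize variables apart so no two quantifiers bind the same name: n↦y, n↦t, n↦x1.
  (exists n. ~B(n,n)) & (forall y. B(y,y)) | (exists t. ~B(t,t)) & (forall x1. B(x1,x1))
Pull the quantifiers to the front (each side's bound variable is not free in the other side):
  exists n. forall y. exists t. forall x1. (~B(n,n) & B(y,y) | ~B(t,t) & B(x1,x1))

exists n. forall y. exists t. forall x1. (~B(n,n) & B(y,y) | ~B(t,t) & B(x1,x1))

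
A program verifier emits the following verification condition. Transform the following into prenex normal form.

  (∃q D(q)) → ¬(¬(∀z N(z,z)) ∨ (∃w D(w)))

∀q ∀z ∀w (¬D(q) ∨ N(z,z) ∧ ¬D(w))

Eliminate → and ↔ using ¬ and ∨.
  ¬(∃q D(q)) ∨ ¬(¬(∀z N(z,z)) ∨ (∃w D(w)))
Move each ¬ inward, flipping quantifiers it crosses:
  (∀q ¬D(q)) ∨ (∀z N(z,z)) ∧ (∀w ¬D(w))
Finally move all quantifiers to the prefix:
  ∀q ∀z ∀w (¬D(q) ∨ N(z,z) ∧ ¬D(w))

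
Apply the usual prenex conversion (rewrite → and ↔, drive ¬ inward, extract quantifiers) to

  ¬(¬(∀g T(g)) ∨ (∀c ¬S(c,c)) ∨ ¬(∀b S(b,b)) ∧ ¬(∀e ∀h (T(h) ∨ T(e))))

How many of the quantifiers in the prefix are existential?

1

Push ¬ through the quantifiers and connectives to reach negation normal form:
  (∀g T(g)) ∧ (∃c S(c,c)) ∧ ((∀b S(b,b)) ∨ (∀e ∀h (T(h) ∨ T(e))))
All bound variables are already distinct, so no renaming is needed.
Extract every quantifier outward, since the variables are now distinct and don't occur free across branches:
  ∀g ∃c ∀b ∀e ∀h (T(g) ∧ S(c,c) ∧ (S(b,b) ∨ T(h) ∨ T(e)))
The prefix is ∀g ∃c ∀b ∀e ∀h: 4 universal, 1 existential.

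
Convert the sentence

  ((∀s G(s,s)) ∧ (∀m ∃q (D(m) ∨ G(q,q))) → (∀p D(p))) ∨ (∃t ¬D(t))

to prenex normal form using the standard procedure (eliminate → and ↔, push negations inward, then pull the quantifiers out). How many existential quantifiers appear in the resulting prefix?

Rewrite implications/biconditionals: A → B as ¬A ∨ B.
  ¬((∀s G(s,s)) ∧ (∀m ∃q (D(m) ∨ G(q,q)))) ∨ (∀p D(p)) ∨ (∃t ¬D(t))
Push ¬ through the quantifiers and connectives to reach negation normal form:
  (∃s ¬G(s,s)) ∨ (∃m ∀q (¬D(m) ∧ ¬G(q,q))) ∨ (∀p D(p)) ∨ (∃t ¬D(t))
All bound variables are already distinct, so no renaming is needed.
Extract every quantifier outward, since the variables are now distinct and don't occur free across branches:
  ∃s ∃m ∀q ∀p ∃t (¬G(s,s) ∨ ¬D(m) ∧ ¬G(q,q) ∨ D(p) ∨ ¬D(t))
The prefix is ∃s ∃m ∀q ∀p ∃t: 2 universal, 3 existential.

3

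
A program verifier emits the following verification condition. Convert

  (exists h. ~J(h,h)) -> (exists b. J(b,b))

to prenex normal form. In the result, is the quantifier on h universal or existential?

Eliminate → and ↔ using ¬ and ∨.
  ~(exists h. ~J(h,h)) | (exists b. J(b,b))
Drive negations inward (¬∀x A ≡ ∃x ¬A, ¬∃x A ≡ ∀x ¬A, De Morgan for ∧/∨):
  (forall h. J(h,h)) | (exists b. J(b,b))
Extract every quantifier outward, since the variables are now distinct and don't occur free across branches:
  forall h. exists b. (J(h,h) | J(b,b))
The quantifier exists h sits under an odd number of negations (counting the antecedent side of each →), so it flips to forall h.

universal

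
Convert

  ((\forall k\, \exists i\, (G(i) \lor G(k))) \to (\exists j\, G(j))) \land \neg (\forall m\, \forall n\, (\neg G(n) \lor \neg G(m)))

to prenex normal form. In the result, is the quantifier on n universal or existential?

existential

Eliminate → and ↔ using ¬ and ∨.
  (\neg (\forall k\, \exists i\, (G(i) \lor G(k))) \lor (\exists j\, G(j))) \land \neg (\forall m\, \forall n\, (\neg G(n) \lor \neg G(m)))
Drive negations inward (¬∀x A ≡ ∃x ¬A, ¬∃x A ≡ ∀x ¬A, De Morgan for ∧/∨):
  ((\exists k\, \forall i\, (\neg G(i) \land \neg G(k))) \lor (\exists j\, G(j))) \land (\exists m\, \exists n\, (G(n) \land G(m)))
All bound variables are already distinct, so no renaming is needed.
Extract every quantifier outward, since the variables are now distinct and don't occur free across branches:
  \exists k\, \forall i\, \exists j\, \exists m\, \exists n\, ((\neg G(i) \land \neg G(k) \lor G(j)) \land G(n) \land G(m))
The quantifier \forall n sits under an odd number of negations (counting the antecedent side of each →), so it flips to \exists n.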